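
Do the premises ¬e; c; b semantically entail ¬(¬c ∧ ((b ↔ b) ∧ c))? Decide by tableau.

Yes

Initial set: {¬e; c; b; ¬¬(¬c ∧ ((b ↔ b) ∧ c))}.
¬¬(¬c ∧ ((b ↔ b) ∧ c)): α-rule — add ¬c, ((b ↔ b) ∧ c).
× closes — contains both c and ¬c.
All 1 branch closes.
Every branch closed, so the premises entail the conclusion.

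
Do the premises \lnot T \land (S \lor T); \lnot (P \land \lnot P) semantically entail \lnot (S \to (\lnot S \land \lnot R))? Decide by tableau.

Initial set: {(\lnot T \land (S \lor T)); \lnot (P \land \lnot P); \lnot \lnot (S \to (\lnot S \land \lnot R))}.
(\lnot T \land (S \lor T)): α-rule — add \lnot T, (S \lor T).
\lnot (P \land \lnot P): β-rule — branch into \lnot P  //  \lnot \lnot P.
  branch 1 (add \lnot P):
    \lnot \lnot (S \to (\lnot S \land \lnot R)): β-rule — branch into \lnot S  //  (\lnot S \land \lnot R).
      branch 1.1 (add \lnot S):
        (S \lor T): β-rule — branch into S  //  T.
          branch 1.1.1 (add S):
            × closes — contains both S and \lnot S.
          branch 1.1.2 (add T):
            × closes — contains both T and \lnot T.
      branch 1.2 (add (\lnot S \land \lnot R)):
        (\lnot S \land \lnot R): α-rule — add \lnot S, \lnot R.
        (S \lor T): β-rule — branch into S  //  T.
          branch 1.2.1 (add S):
            × closes — contains both S and \lnot S.
          branch 1.2.2 (add T):
            × closes — contains both T and \lnot T.
  branch 2 (add \lnot \lnot P):
    \lnot \lnot (S \to (\lnot S \land \lnot R)): β-rule — branch into \lnot S  //  (\lnot S \land \lnot R).
      branch 2.1 (add \lnot S):
        (S \lor T): β-rule — branch into S  //  T.
          branch 2.1.1 (add S):
            × closes — contains both S and \lnot S.
          branch 2.1.2 (add T):
            × closes — contains both T and \lnot T.
      branch 2.2 (add (\lnot S \land \lnot R)):
        (\lnot S \land \lnot R): α-rule — add \lnot S, \lnot R.
        (S \lor T): β-rule — branch into S  //  T.
          branch 2.2.1 (add S):
            × closes — contains both S and \lnot S.
          branch 2.2.2 (add T):
            × closes — contains both T and \lnot T.
All 8 branches close.
Every branch closed, so the premises entail the conclusion.

Yes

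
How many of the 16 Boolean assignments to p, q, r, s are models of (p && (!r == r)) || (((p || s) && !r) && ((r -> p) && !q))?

3

Initial set: {T ((p && (!r == r)) || (((p || s) && !r) && ((r -> p) && !q)))}.
T ((p && (!r == r)) || (((p || s) && !r) && ((r -> p) && !q))): β-rule — branch into T (p && (!r == r))  //  T (((p || s) && !r) && ((r -> p) && !q)).
  branch 1 (add T (p && (!r == r))):
    T (p && (!r == r)): α-rule — add T p, T (!r == r).
    T (!r == r): β-rule — branch into T !r, T r  //  F !r, F r.
      branch 1.1 (add T !r, T r):
        × closes — contains both r and !r.
      branch 1.2 (add F !r, F r):
        × closes — contains both r and !r.
  branch 2 (add T (((p || s) && !r) && ((r -> p) && !q))):
    T (((p || s) && !r) && ((r -> p) && !q)): α-rule — add T ((p || s) && !r), T ((r -> p) && !q).
    T ((p || s) && !r): α-rule — add T (p || s), T !r.
    T ((r -> p) && !q): α-rule — add T (r -> p), T !q.
    T (p || s): β-rule — branch into T p  //  T s.
      branch 2.1 (add T p):
        T (r -> p): β-rule — branch into F r  //  T p.
          branch 2.1.1 (add F r):
            ○ open, literals {p=1, q=0, r=0}.
          branch 2.1.2 (add T p):
            ○ open, literals {p=1, q=0, r=0}.
      branch 2.2 (add T s):
        T (r -> p): β-rule — branch into F r  //  T p.
          branch 2.2.1 (add F r):
            ○ open, literals {q=0, r=0, s=1}.
          branch 2.2.2 (add T p):
            ○ open, literals {p=1, q=0, r=0, s=1}.
2 branches closed, 4 open.
Each open branch fixes some atoms; the unmentioned ones are free. Counting distinct full assignments: branch {p=1, q=0, r=0} (s) contributes 2 new; branch {p=1, q=0, r=0} (s) contributes 0 new; branch {q=0, r=0, s=1} (p) contributes 1 new; branch {p=1, q=0, r=0, s=1} (none free) contributes 0 new. Total: 3.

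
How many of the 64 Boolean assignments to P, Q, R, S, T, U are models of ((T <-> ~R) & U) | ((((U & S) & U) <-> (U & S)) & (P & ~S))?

Initial set: {(((T <-> ~R) & U) | ((((U & S) & U) <-> (U & S)) & (P & ~S)))}.
(((T <-> ~R) & U) | ((((U & S) & U) <-> (U & S)) & (P & ~S))): β-rule — branch into ((T <-> ~R) & U)  //  ((((U & S) & U) <-> (U & S)) & (P & ~S)).
  branch 1 (add ((T <-> ~R) & U)):
    ((T <-> ~R) & U): α-rule — add (T <-> ~R), U.
    (T <-> ~R): β-rule — branch into T, ~R  //  ~T, ~~R.
      branch 1.1 (add T, ~R):
        ○ open, literals {R=F, T=T, U=T}.
      branch 1.2 (add ~T, ~~R):
        ○ open, literals {R=T, T=F, U=T}.
  branch 2 (add ((((U & S) & U) <-> (U & S)) & (P & ~S))):
    ((((U & S) & U) <-> (U & S)) & (P & ~S)): α-rule — add (((U & S) & U) <-> (U & S)), (P & ~S).
    (P & ~S): α-rule — add P, ~S.
    (((U & S) & U) <-> (U & S)): β-rule — branch into ((U & S) & U), (U & S)  //  ~((U & S) & U), ~(U & S).
      branch 2.1 (add ((U & S) & U), (U & S)):
        ((U & S) & U): α-rule — add (U & S), U.
        (U & S): α-rule — add U, S.
        × closes — contains both S and ~S.
      branch 2.2 (add ~((U & S) & U), ~(U & S)):
        ~((U & S) & U): β-rule — branch into ~(U & S)  //  ~U.
          branch 2.2.1 (add ~(U & S)):
            ~(U & S): β-rule — branch into ~U  //  ~S.
              branch 2.2.1.1 (add ~U):
                ~(U & S): β-rule — branch into ~U  //  ~S.
                  branch 2.2.1.1.1 (add ~U):
                    ○ open, literals {P=T, S=F, U=F}.
                  branch 2.2.1.1.2 (add ~S):
                    ○ open, literals {P=T, S=F, U=F}.
              branch 2.2.1.2 (add ~S):
                ~(U & S): β-rule — branch into ~U  //  ~S.
                  branch 2.2.1.2.1 (add ~U):
                    ○ open, literals {P=T, S=F, U=F}.
                  branch 2.2.1.2.2 (add ~S):
                    ○ open, literals {P=T, S=F}.
          branch 2.2.2 (add ~U):
            ~(U & S): β-rule — branch into ~U  //  ~S.
              branch 2.2.2.1 (add ~U):
                ○ open, literals {P=T, S=F, U=F}.
              branch 2.2.2.2 (add ~S):
                ○ open, literals {P=T, S=F, U=F}.
1 branch closed, 8 open.
Each open branch fixes some atoms; the unmentioned ones are free. Counting distinct full assignments: branch {R=F, T=T, U=T} (P, Q, S) contributes 8 new; branch {R=T, T=F, U=T} (P, Q, S) contributes 8 new; branch {P=T, S=F, U=F} (Q, R, T) contributes 8 new; branch {P=T, S=F, U=F} (Q, R, T) contributes 0 new; branch {P=T, S=F, U=F} (Q, R, T) contributes 0 new; branch {P=T, S=F} (Q, R, T, U) contributes 4 new; branch {P=T, S=F, U=F} (Q, R, T) contributes 0 new; branch {P=T, S=F, U=F} (Q, R, T) contributes 0 new. Total: 28.

28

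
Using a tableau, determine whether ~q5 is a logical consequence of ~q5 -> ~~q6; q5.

Initial set: {T (~q5 -> ~~q6); T q5; F ~q5}.
T (~q5 -> ~~q6): β-rule — branch into F ~q5  //  T ~~q6.
  branch 1 (add F ~q5):
    ○ open, literals {q5=1}.
  branch 2 (add T ~~q6):
    T ~~q6: drop double negation, giving T q6.
    ○ open, literals {q5=1, q6=1}.
0 branches closed, 2 open.
An open branch gives a countermodel: q5=1 (unmentioned atoms arbitrary); the premises hold there but the conclusion fails.

No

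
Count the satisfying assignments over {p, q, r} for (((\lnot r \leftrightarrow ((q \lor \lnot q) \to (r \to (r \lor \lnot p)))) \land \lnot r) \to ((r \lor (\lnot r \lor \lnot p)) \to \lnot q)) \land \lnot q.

Initial set: {T ((((\lnot r \leftrightarrow ((q \lor \lnot q) \to (r \to (r \lor \lnot p)))) \land \lnot r) \to ((r \lor (\lnot r \lor \lnot p)) \to \lnot q)) \land \lnot q)}.
T ((((\lnot r \leftrightarrow ((q \lor \lnot q) \to (r \to (r \lor \lnot p)))) \land \lnot r) \to ((r \lor (\lnot r \lor \lnot p)) \to \lnot q)) \land \lnot q): α-rule — add T (((\lnot r \leftrightarrow ((q \lor \lnot q) \to (r \to (r \lor \lnot p)))) \land \lnot r) \to ((r \lor (\lnot r \lor \lnot p)) \to \lnot q)), T \lnot q.
T (((\lnot r \leftrightarrow ((q \lor \lnot q) \to (r \to (r \lor \lnot p)))) \land \lnot r) \to ((r \lor (\lnot r \lor \lnot p)) \to \lnot q)): β-rule — branch into F ((\lnot r \leftrightarrow ((q \lor \lnot q) \to (r \to (r \lor \lnot p)))) \land \lnot r)  //  T ((r \lor (\lnot r \lor \lnot p)) \to \lnot q).
  branch 1 (add F ((\lnot r \leftrightarrow ((q \lor \lnot q) \to (r \to (r \lor \lnot p)))) \land \lnot r)):
    F ((\lnot r \leftrightarrow ((q \lor \lnot q) \to (r \to (r \lor \lnot p)))) \land \lnot r): β-rule — branch into F (\lnot r \leftrightarrow ((q \lor \lnot q) \to (r \to (r \lor \lnot p))))  //  F \lnot r.
      branch 1.1 (add F (\lnot r \leftrightarrow ((q \lor \lnot q) \to (r \to (r \lor \lnot p))))):
        F (\lnot r \leftrightarrow ((q \lor \lnot q) \to (r \to (r \lor \lnot p)))): β-rule — branch into T \lnot r, F ((q \lor \lnot q) \to (r \to (r \lor \lnot p)))  //  F \lnot r, T ((q \lor \lnot q) \to (r \to (r \lor \lnot p))).
          branch 1.1.1 (add T \lnot r, F ((q \lor \lnot q) \to (r \to (r \lor \lnot p)))):
            F ((q \lor \lnot q) \to (r \to (r \lor \lnot p))): α-rule — add T (q \lor \lnot q), F (r \to (r \lor \lnot p)).
            F (r \to (r \lor \lnot p)): α-rule — add T r, F (r \lor \lnot p).
            × closes — contains both r and \lnot r.
          branch 1.1.2 (add F \lnot r, T ((q \lor \lnot q) \to (r \to (r \lor \lnot p)))):
            T ((q \lor \lnot q) \to (r \to (r \lor \lnot p))): β-rule — branch into F (q \lor \lnot q)  //  T (r \to (r \lor \lnot p)).
              branch 1.1.2.1 (add F (q \lor \lnot q)):
                F (q \lor \lnot q): α-rule — add F q, F \lnot q.
                × closes — contains both q and \lnot q.
              branch 1.1.2.2 (add T (r \to (r \lor \lnot p))):
                T (r \to (r \lor \lnot p)): β-rule — branch into F r  //  T (r \lor \lnot p).
                  branch 1.1.2.2.1 (add F r):
                    × closes — contains both r and \lnot r.
                  branch 1.1.2.2.2 (add T (r \lor \lnot p)):
                    T (r \lor \lnot p): β-rule — branch into T r  //  T \lnot p.
                      branch 1.1.2.2.2.1 (add T r):
                        ○ open, literals {q=F, r=T}.
                      branch 1.1.2.2.2.2 (add T \lnot p):
                        ○ open, literals {p=F, q=F, r=T}.
      branch 1.2 (add F \lnot r):
        ○ open, literals {q=F, r=T}.
  branch 2 (add T ((r \lor (\lnot r \lor \lnot p)) \to \lnot q)):
    T ((r \lor (\lnot r \lor \lnot p)) \to \lnot q): β-rule — branch into F (r \lor (\lnot r \lor \lnot p))  //  T \lnot q.
      branch 2.1 (add F (r \lor (\lnot r \lor \lnot p))):
        F (r \lor (\lnot r \lor \lnot p)): α-rule — add F r, F (\lnot r \lor \lnot p).
        F (\lnot r \lor \lnot p): α-rule — add F \lnot r, F \lnot p.
        × closes — contains both r and \lnot r.
      branch 2.2 (add T \lnot q):
        ○ open, literals {q=F}.
4 branches closed, 4 open.
Each open branch fixes some atoms; the unmentioned ones are free. Counting distinct full assignments: branch {q=F, r=T} (p) contributes 2 new; branch {p=F, q=F, r=T} (none free) contributes 0 new; branch {q=F, r=T} (p) contributes 0 new; branch {q=F} (p, r) contributes 2 new. Total: 4.

4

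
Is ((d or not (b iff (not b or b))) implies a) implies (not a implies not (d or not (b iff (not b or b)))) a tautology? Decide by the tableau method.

Valid

Assume the negation and expand:
Initial set: {not (((d or not (b iff (not b or b))) implies a) implies (not a implies not (d or not (b iff (not b or b)))))}.
not (((d or not (b iff (not b or b))) implies a) implies (not a implies not (d or not (b iff (not b or b))))): α-rule — add ((d or not (b iff (not b or b))) implies a), not (not a implies not (d or not (b iff (not b or b)))).
not (not a implies not (d or not (b iff (not b or b)))): α-rule — add not a, not not (d or not (b iff (not b or b))).
((d or not (b iff (not b or b))) implies a): β-rule — branch into not (d or not (b iff (not b or b)))  //  a.
  branch 1 (add not (d or not (b iff (not b or b)))):
    not (d or not (b iff (not b or b))): α-rule — add not d, not not (b iff (not b or b)).
    not not (d or not (b iff (not b or b))): β-rule — branch into d  //  not (b iff (not b or b)).
      branch 1.1 (add d):
        × closes — contains both d and not d.
      branch 1.2 (add not (b iff (not b or b))):
        not not (b iff (not b or b)): β-rule — branch into b, (not b or b)  //  not b, not (not b or b).
          branch 1.2.1 (add b, (not b or b)):
            not (b iff (not b or b)): β-rule — branch into b, not (not b or b)  //  not b, (not b or b).
              branch 1.2.1.1 (add b, not (not b or b)):
                not (not b or b): α-rule — add not not b, not b.
                × closes — contains both b and not b.
              branch 1.2.1.2 (add not b, (not b or b)):
                × closes — contains both b and not b.
          branch 1.2.2 (add not b, not (not b or b)):
            not (not b or b): α-rule — add not not b, not b.
            × closes — contains both b and not b.
  branch 2 (add a):
    × closes — contains both a and not a.
All 5 branches close.
Every branch closed, so the negation is unsatisfiable and the formula is valid.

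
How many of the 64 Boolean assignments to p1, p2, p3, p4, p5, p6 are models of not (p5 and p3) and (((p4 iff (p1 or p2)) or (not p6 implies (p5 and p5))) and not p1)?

Initial set: {T (not (p5 and p3) and (((p4 iff (p1 or p2)) or (not p6 implies (p5 and p5))) and not p1))}.
T (not (p5 and p3) and (((p4 iff (p1 or p2)) or (not p6 implies (p5 and p5))) and not p1)): α-rule — add T not (p5 and p3), T (((p4 iff (p1 or p2)) or (not p6 implies (p5 and p5))) and not p1).
T (((p4 iff (p1 or p2)) or (not p6 implies (p5 and p5))) and not p1): α-rule — add T ((p4 iff (p1 or p2)) or (not p6 implies (p5 and p5))), T not p1.
T not (p5 and p3): β-rule — branch into F p5  //  F p3.
  branch 1 (add F p5):
    T ((p4 iff (p1 or p2)) or (not p6 implies (p5 and p5))): β-rule — branch into T (p4 iff (p1 or p2))  //  T (not p6 implies (p5 and p5)).
      branch 1.1 (add T (p4 iff (p1 or p2))):
        T (p4 iff (p1 or p2)): β-rule — branch into T p4, T (p1 or p2)  //  F p4, F (p1 or p2).
          branch 1.1.1 (add T p4, T (p1 or p2)):
            T (p1 or p2): β-rule — branch into T p1  //  T p2.
              branch 1.1.1.1 (add T p1):
                × closes — contains both p1 and not p1.
              branch 1.1.1.2 (add T p2):
                ○ open, literals {p1=F, p2=T, p4=T, p5=F}.
          branch 1.1.2 (add F p4, F (p1 or p2)):
            F (p1 or p2): α-rule — add F p1, F p2.
            ○ open, literals {p1=F, p2=F, p4=F, p5=F}.
      branch 1.2 (add T (not p6 implies (p5 and p5))):
        T (not p6 implies (p5 and p5)): β-rule — branch into F not p6  //  T (p5 and p5).
          branch 1.2.1 (add F not p6):
            ○ open, literals {p1=F, p5=F, p6=T}.
          branch 1.2.2 (add T (p5 and p5)):
            T (p5 and p5): α-rule — add T p5, T p5.
            × closes — contains both p5 and not p5.
  branch 2 (add F p3):
    T ((p4 iff (p1 or p2)) or (not p6 implies (p5 and p5))): β-rule — branch into T (p4 iff (p1 or p2))  //  T (not p6 implies (p5 and p5)).
      branch 2.1 (add T (p4 iff (p1 or p2))):
        T (p4 iff (p1 or p2)): β-rule — branch into T p4, T (p1 or p2)  //  F p4, F (p1 or p2).
          branch 2.1.1 (add T p4, T (p1 or p2)):
            T (p1 or p2): β-rule — branch into T p1  //  T p2.
              branch 2.1.1.1 (add T p1):
                × closes — contains both p1 and not p1.
              branch 2.1.1.2 (add T p2):
                ○ open, literals {p1=F, p2=T, p3=F, p4=T}.
          branch 2.1.2 (add F p4, F (p1 or p2)):
            F (p1 or p2): α-rule — add F p1, F p2.
            ○ open, literals {p1=F, p2=F, p3=F, p4=F}.
      branch 2.2 (add T (not p6 implies (p5 and p5))):
        T (not p6 implies (p5 and p5)): β-rule — branch into F not p6  //  T (p5 and p5).
          branch 2.2.1 (add F not p6):
            ○ open, literals {p1=F, p3=F, p6=T}.
          branch 2.2.2 (add T (p5 and p5)):
            T (p5 and p5): α-rule — add T p5, T p5.
            ○ open, literals {p1=F, p3=F, p5=T}.
3 branches closed, 7 open.
Each open branch fixes some atoms; the unmentioned ones are free. Counting distinct full assignments: branch {p1=F, p2=T, p4=T, p5=F} (p3, p6) contributes 4 new; branch {p1=F, p2=F, p4=F, p5=F} (p3, p6) contributes 4 new; branch {p1=F, p5=F, p6=T} (p2, p3, p4) contributes 4 new; branch {p1=F, p2=T, p3=F, p4=T} (p5, p6) contributes 2 new; branch {p1=F, p2=F, p3=F, p4=F} (p5, p6) contributes 2 new; branch {p1=F, p3=F, p6=T} (p2, p4, p5) contributes 2 new; branch {p1=F, p3=F, p5=T} (p2, p4, p6) contributes 2 new. Total: 20.

20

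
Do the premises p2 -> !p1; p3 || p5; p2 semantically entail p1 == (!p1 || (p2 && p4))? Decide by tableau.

No

Initial set: {T (p2 -> !p1); T (p3 || p5); T p2; F (p1 == (!p1 || (p2 && p4)))}.
T (p2 -> !p1): β-rule — branch into F p2  //  T !p1.
  branch 1 (add F p2):
    × closes — contains both p2 and !p2.
  branch 2 (add T !p1):
    T (p3 || p5): β-rule — branch into T p3  //  T p5.
      branch 2.1 (add T p3):
        F (p1 == (!p1 || (p2 && p4))): β-rule — branch into T p1, F (!p1 || (p2 && p4))  //  F p1, T (!p1 || (p2 && p4)).
          branch 2.1.1 (add T p1, F (!p1 || (p2 && p4))):
            × closes — contains both p1 and !p1.
          branch 2.1.2 (add F p1, T (!p1 || (p2 && p4))):
            T (!p1 || (p2 && p4)): β-rule — branch into T !p1  //  T (p2 && p4).
              branch 2.1.2.1 (add T !p1):
                ○ open, literals {p1=0, p2=1, p3=1}.
              branch 2.1.2.2 (add T (p2 && p4)):
                T (p2 && p4): α-rule — add T p2, T p4.
                ○ open, literals {p1=0, p2=1, p3=1, p4=1}.
      branch 2.2 (add T p5):
        F (p1 == (!p1 || (p2 && p4))): β-rule — branch into T p1, F (!p1 || (p2 && p4))  //  F p1, T (!p1 || (p2 && p4)).
          branch 2.2.1 (add T p1, F (!p1 || (p2 && p4))):
            × closes — contains both p1 and !p1.
          branch 2.2.2 (add F p1, T (!p1 || (p2 && p4))):
            T (!p1 || (p2 && p4)): β-rule — branch into T !p1  //  T (p2 && p4).
              branch 2.2.2.1 (add T !p1):
                ○ open, literals {p1=0, p2=1, p5=1}.
              branch 2.2.2.2 (add T (p2 && p4)):
                T (p2 && p4): α-rule — add T p2, T p4.
                ○ open, literals {p1=0, p2=1, p4=1, p5=1}.
3 branches closed, 4 open.
An open branch gives a countermodel: p1=0, p2=1, p3=1 (unmentioned atoms arbitrary); the premises hold there but the conclusion fails.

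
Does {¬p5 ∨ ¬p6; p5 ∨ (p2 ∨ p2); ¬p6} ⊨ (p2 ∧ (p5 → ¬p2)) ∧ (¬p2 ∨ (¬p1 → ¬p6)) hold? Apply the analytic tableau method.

Initial set: {(¬p5 ∨ ¬p6); (p5 ∨ (p2 ∨ p2)); ¬p6; ¬((p2 ∧ (p5 → ¬p2)) ∧ (¬p2 ∨ (¬p1 → ¬p6)))}.
(¬p5 ∨ ¬p6): β-rule — branch into ¬p5  //  ¬p6.
  branch 1 (add ¬p5):
    (p5 ∨ (p2 ∨ p2)): β-rule — branch into p5  //  (p2 ∨ p2).
      branch 1.1 (add p5):
        × closes — contains both p5 and ¬p5.
      branch 1.2 (add (p2 ∨ p2)):
        ¬((p2 ∧ (p5 → ¬p2)) ∧ (¬p2 ∨ (¬p1 → ¬p6))): β-rule — branch into ¬(p2 ∧ (p5 → ¬p2))  //  ¬(¬p2 ∨ (¬p1 → ¬p6)).
          branch 1.2.1 (add ¬(p2 ∧ (p5 → ¬p2))):
            (p2 ∨ p2): β-rule — branch into p2  //  p2.
              branch 1.2.1.1 (add p2):
                ¬(p2 ∧ (p5 → ¬p2)): β-rule — branch into ¬p2  //  ¬(p5 → ¬p2).
                  branch 1.2.1.1.1 (add ¬p2):
                    × closes — contains both p2 and ¬p2.
                  branch 1.2.1.1.2 (add ¬(p5 → ¬p2)):
                    ¬(p5 → ¬p2): α-rule — add p5, ¬¬p2.
                    × closes — contains both p5 and ¬p5.
              branch 1.2.1.2 (add p2):
                ¬(p2 ∧ (p5 → ¬p2)): β-rule — branch into ¬p2  //  ¬(p5 → ¬p2).
                  branch 1.2.1.2.1 (add ¬p2):
                    × closes — contains both p2 and ¬p2.
                  branch 1.2.1.2.2 (add ¬(p5 → ¬p2)):
                    ¬(p5 → ¬p2): α-rule — add p5, ¬¬p2.
                    × closes — contains both p5 and ¬p5.
          branch 1.2.2 (add ¬(¬p2 ∨ (¬p1 → ¬p6))):
            ¬(¬p2 ∨ (¬p1 → ¬p6)): α-rule — add ¬¬p2, ¬(¬p1 → ¬p6).
            ¬(¬p1 → ¬p6): α-rule — add ¬p1, ¬¬p6.
            × closes — contains both p6 and ¬p6.
  branch 2 (add ¬p6):
    (p5 ∨ (p2 ∨ p2)): β-rule — branch into p5  //  (p2 ∨ p2).
      branch 2.1 (add p5):
        ¬((p2 ∧ (p5 → ¬p2)) ∧ (¬p2 ∨ (¬p1 → ¬p6))): β-rule — branch into ¬(p2 ∧ (p5 → ¬p2))  //  ¬(¬p2 ∨ (¬p1 → ¬p6)).
          branch 2.1.1 (add ¬(p2 ∧ (p5 → ¬p2))):
            ¬(p2 ∧ (p5 → ¬p2)): β-rule — branch into ¬p2  //  ¬(p5 → ¬p2).
              branch 2.1.1.1 (add ¬p2):
                ○ open, literals {p2=F, p5=T, p6=F}.
              branch 2.1.1.2 (add ¬(p5 → ¬p2)):
                ¬(p5 → ¬p2): α-rule — add p5, ¬¬p2.
                ○ open, literals {p2=T, p5=T, p6=F}.
          branch 2.1.2 (add ¬(¬p2 ∨ (¬p1 → ¬p6))):
            ¬(¬p2 ∨ (¬p1 → ¬p6)): α-rule — add ¬¬p2, ¬(¬p1 → ¬p6).
            ¬(¬p1 → ¬p6): α-rule — add ¬p1, ¬¬p6.
            × closes — contains both p6 and ¬p6.
      branch 2.2 (add (p2 ∨ p2)):
        ¬((p2 ∧ (p5 → ¬p2)) ∧ (¬p2 ∨ (¬p1 → ¬p6))): β-rule — branch into ¬(p2 ∧ (p5 → ¬p2))  //  ¬(¬p2 ∨ (¬p1 → ¬p6)).
          branch 2.2.1 (add ¬(p2 ∧ (p5 → ¬p2))):
            (p2 ∨ p2): β-rule — branch into p2  //  p2.
              branch 2.2.1.1 (add p2):
                ¬(p2 ∧ (p5 → ¬p2)): β-rule — branch into ¬p2  //  ¬(p5 → ¬p2).
                  branch 2.2.1.1.1 (add ¬p2):
                    × closes — contains both p2 and ¬p2.
                  branch 2.2.1.1.2 (add ¬(p5 → ¬p2)):
                    ¬(p5 → ¬p2): α-rule — add p5, ¬¬p2.
                    ○ open, literals {p2=T, p5=T, p6=F}.
              branch 2.2.1.2 (add p2):
                ¬(p2 ∧ (p5 → ¬p2)): β-rule — branch into ¬p2  //  ¬(p5 → ¬p2).
                  branch 2.2.1.2.1 (add ¬p2):
                    × closes — contains both p2 and ¬p2.
                  branch 2.2.1.2.2 (add ¬(p5 → ¬p2)):
                    ¬(p5 → ¬p2): α-rule — add p5, ¬¬p2.
                    ○ open, literals {p2=T, p5=T, p6=F}.
          branch 2.2.2 (add ¬(¬p2 ∨ (¬p1 → ¬p6))):
            ¬(¬p2 ∨ (¬p1 → ¬p6)): α-rule — add ¬¬p2, ¬(¬p1 → ¬p6).
            ¬(¬p1 → ¬p6): α-rule — add ¬p1, ¬¬p6.
            × closes — contains both p6 and ¬p6.
10 branches closed, 4 open.
An open branch gives a countermodel: p2=F, p5=T, p6=F (unmentioned atoms arbitrary); the premises hold there but the conclusion fails.

No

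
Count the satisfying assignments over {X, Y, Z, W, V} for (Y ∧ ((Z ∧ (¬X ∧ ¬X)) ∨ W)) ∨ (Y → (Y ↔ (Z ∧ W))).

26

Initial set: {((Y ∧ ((Z ∧ (¬X ∧ ¬X)) ∨ W)) ∨ (Y → (Y ↔ (Z ∧ W))))}.
((Y ∧ ((Z ∧ (¬X ∧ ¬X)) ∨ W)) ∨ (Y → (Y ↔ (Z ∧ W)))): β-rule — branch into (Y ∧ ((Z ∧ (¬X ∧ ¬X)) ∨ W))  //  (Y → (Y ↔ (Z ∧ W))).
  branch 1 (add (Y ∧ ((Z ∧ (¬X ∧ ¬X)) ∨ W))):
    (Y ∧ ((Z ∧ (¬X ∧ ¬X)) ∨ W)): α-rule — add Y, ((Z ∧ (¬X ∧ ¬X)) ∨ W).
    ((Z ∧ (¬X ∧ ¬X)) ∨ W): β-rule — branch into (Z ∧ (¬X ∧ ¬X))  //  W.
      branch 1.1 (add (Z ∧ (¬X ∧ ¬X))):
        (Z ∧ (¬X ∧ ¬X)): α-rule — add Z, (¬X ∧ ¬X).
        (¬X ∧ ¬X): α-rule — add ¬X, ¬X.
        ○ open, literals {X=false, Y=true, Z=true}.
      branch 1.2 (add W):
        ○ open, literals {W=true, Y=true}.
  branch 2 (add (Y → (Y ↔ (Z ∧ W)))):
    (Y → (Y ↔ (Z ∧ W))): β-rule — branch into ¬Y  //  (Y ↔ (Z ∧ W)).
      branch 2.1 (add ¬Y):
        ○ open, literals {Y=false}.
      branch 2.2 (add (Y ↔ (Z ∧ W))):
        (Y ↔ (Z ∧ W)): β-rule — branch into Y, (Z ∧ W)  //  ¬Y, ¬(Z ∧ W).
          branch 2.2.1 (add Y, (Z ∧ W)):
            (Z ∧ W): α-rule — add Z, W.
            ○ open, literals {W=true, Y=true, Z=true}.
          branch 2.2.2 (add ¬Y, ¬(Z ∧ W)):
            ¬(Z ∧ W): β-rule — branch into ¬Z  //  ¬W.
              branch 2.2.2.1 (add ¬Z):
                ○ open, literals {Y=false, Z=false}.
              branch 2.2.2.2 (add ¬W):
                ○ open, literals {W=false, Y=false}.
0 branches closed, 6 open.
Each open branch fixes some atoms; the unmentioned ones are free. Counting distinct full assignments: branch {X=false, Y=true, Z=true} (W, V) contributes 4 new; branch {W=true, Y=true} (X, Z, V) contributes 6 new; branch {Y=false} (X, Z, W, V) contributes 16 new; branch {W=true, Y=true, Z=true} (X, V) contributes 0 new; branch {Y=false, Z=false} (X, W, V) contributes 0 new; branch {W=false, Y=false} (X, Z, V) contributes 0 new. Total: 26.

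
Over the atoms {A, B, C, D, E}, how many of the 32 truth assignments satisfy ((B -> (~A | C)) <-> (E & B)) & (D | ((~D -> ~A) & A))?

Initial set: {T (((B -> (~A | C)) <-> (E & B)) & (D | ((~D -> ~A) & A)))}.
T (((B -> (~A | C)) <-> (E & B)) & (D | ((~D -> ~A) & A))): α-rule — add T ((B -> (~A | C)) <-> (E & B)), T (D | ((~D -> ~A) & A)).
T ((B -> (~A | C)) <-> (E & B)): β-rule — branch into T (B -> (~A | C)), T (E & B)  //  F (B -> (~A | C)), F (E & B).
  branch 1 (add T (B -> (~A | C)), T (E & B)):
    T (E & B): α-rule — add T E, T B.
    T (D | ((~D -> ~A) & A)): β-rule — branch into T D  //  T ((~D -> ~A) & A).
      branch 1.1 (add T D):
        T (B -> (~A | C)): β-rule — branch into F B  //  T (~A | C).
          branch 1.1.1 (add F B):
            × closes — contains both B and ~B.
          branch 1.1.2 (add T (~A | C)):
            T (~A | C): β-rule — branch into T ~A  //  T C.
              branch 1.1.2.1 (add T ~A):
                ○ open, literals {A=false, B=true, D=true, E=true}.
              branch 1.1.2.2 (add T C):
                ○ open, literals {B=true, C=true, D=true, E=true}.
      branch 1.2 (add T ((~D -> ~A) & A)):
        T ((~D -> ~A) & A): α-rule — add T (~D -> ~A), T A.
        T (B -> (~A | C)): β-rule — branch into F B  //  T (~A | C).
          branch 1.2.1 (add F B):
            × closes — contains both B and ~B.
          branch 1.2.2 (add T (~A | C)):
            T (~D -> ~A): β-rule — branch into F ~D  //  T ~A.
              branch 1.2.2.1 (add F ~D):
                T (~A | C): β-rule — branch into T ~A  //  T C.
                  branch 1.2.2.1.1 (add T ~A):
                    × closes — contains both A and ~A.
                  branch 1.2.2.1.2 (add T C):
                    ○ open, literals {A=true, B=true, C=true, D=true, E=true}.
              branch 1.2.2.2 (add T ~A):
                × closes — contains both A and ~A.
  branch 2 (add F (B -> (~A | C)), F (E & B)):
    F (B -> (~A | C)): α-rule — add T B, F (~A | C).
    F (~A | C): α-rule — add F ~A, F C.
    T (D | ((~D -> ~A) & A)): β-rule — branch into T D  //  T ((~D -> ~A) & A).
      branch 2.1 (add T D):
        F (E & B): β-rule — branch into F E  //  F B.
          branch 2.1.1 (add F E):
            ○ open, literals {A=true, B=true, C=false, D=true, E=false}.
          branch 2.1.2 (add F B):
            × closes — contains both B and ~B.
      branch 2.2 (add T ((~D -> ~A) & A)):
        T ((~D -> ~A) & A): α-rule — add T (~D -> ~A), T A.
        F (E & B): β-rule — branch into F E  //  F B.
          branch 2.2.1 (add F E):
            T (~D -> ~A): β-rule — branch into F ~D  //  T ~A.
              branch 2.2.1.1 (add F ~D):
                ○ open, literals {A=true, B=true, C=false, D=true, E=false}.
              branch 2.2.1.2 (add T ~A):
                × closes — contains both A and ~A.
          branch 2.2.2 (add F B):
            × closes — contains both B and ~B.
7 branches closed, 5 open.
Each open branch fixes some atoms; the unmentioned ones are free. Counting distinct full assignments: branch {A=false, B=true, D=true, E=true} (C) contributes 2 new; branch {B=true, C=true, D=true, E=true} (A) contributes 1 new; branch {A=true, B=true, C=true, D=true, E=true} (none free) contributes 0 new; branch {A=true, B=true, C=false, D=true, E=false} (none free) contributes 1 new; branch {A=true, B=true, C=false, D=true, E=false} (none free) contributes 0 new. Total: 4.

4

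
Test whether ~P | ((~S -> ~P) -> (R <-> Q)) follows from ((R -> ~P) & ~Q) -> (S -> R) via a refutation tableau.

No

Initial set: {(((R -> ~P) & ~Q) -> (S -> R)); ~(~P | ((~S -> ~P) -> (R <-> Q)))}.
~(~P | ((~S -> ~P) -> (R <-> Q))): α-rule — add ~~P, ~((~S -> ~P) -> (R <-> Q)).
~((~S -> ~P) -> (R <-> Q)): α-rule — add (~S -> ~P), ~(R <-> Q).
(((R -> ~P) & ~Q) -> (S -> R)): β-rule — branch into ~((R -> ~P) & ~Q)  //  (S -> R).
  branch 1 (add ~((R -> ~P) & ~Q)):
    (~S -> ~P): β-rule — branch into ~~S  //  ~P.
      branch 1.1 (add ~~S):
        ~(R <-> Q): β-rule — branch into R, ~Q  //  ~R, Q.
          branch 1.1.1 (add R, ~Q):
            ~((R -> ~P) & ~Q): β-rule — branch into ~(R -> ~P)  //  ~~Q.
              branch 1.1.1.1 (add ~(R -> ~P)):
                ~(R -> ~P): α-rule — add R, ~~P.
                ○ open, literals {P=true, Q=false, R=true, S=true}.
              branch 1.1.1.2 (add ~~Q):
                × closes — contains both Q and ~Q.
          branch 1.1.2 (add ~R, Q):
            ~((R -> ~P) & ~Q): β-rule — branch into ~(R -> ~P)  //  ~~Q.
              branch 1.1.2.1 (add ~(R -> ~P)):
                ~(R -> ~P): α-rule — add R, ~~P.
                × closes — contains both R and ~R.
              branch 1.1.2.2 (add ~~Q):
                ○ open, literals {P=true, Q=true, R=false, S=true}.
      branch 1.2 (add ~P):
        × closes — contains both P and ~P.
  branch 2 (add (S -> R)):
    (~S -> ~P): β-rule — branch into ~~S  //  ~P.
      branch 2.1 (add ~~S):
        ~(R <-> Q): β-rule — branch into R, ~Q  //  ~R, Q.
          branch 2.1.1 (add R, ~Q):
            (S -> R): β-rule — branch into ~S  //  R.
              branch 2.1.1.1 (add ~S):
                × closes — contains both S and ~S.
              branch 2.1.1.2 (add R):
                ○ open, literals {P=true, Q=false, R=true, S=true}.
          branch 2.1.2 (add ~R, Q):
            (S -> R): β-rule — branch into ~S  //  R.
              branch 2.1.2.1 (add ~S):
                × closes — contains both S and ~S.
              branch 2.1.2.2 (add R):
                × closes — contains both R and ~R.
      branch 2.2 (add ~P):
        × closes — contains both P and ~P.
7 branches closed, 3 open.
An open branch gives a countermodel: P=true, Q=false, R=true, S=true (unmentioned atoms arbitrary); the premises hold there but the conclusion fails.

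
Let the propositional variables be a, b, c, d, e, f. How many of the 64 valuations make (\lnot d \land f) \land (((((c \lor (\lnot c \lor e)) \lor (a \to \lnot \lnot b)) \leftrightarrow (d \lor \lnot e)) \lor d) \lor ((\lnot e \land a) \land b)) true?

Initial set: {((\lnot d \land f) \land (((((c \lor (\lnot c \lor e)) \lor (a \to \lnot \lnot b)) \leftrightarrow (d \lor \lnot e)) \lor d) \lor ((\lnot e \land a) \land b)))}.
((\lnot d \land f) \land (((((c \lor (\lnot c \lor e)) \lor (a \to \lnot \lnot b)) \leftrightarrow (d \lor \lnot e)) \lor d) \lor ((\lnot e \land a) \land b))): α-rule — add (\lnot d \land f), (((((c \lor (\lnot c \lor e)) \lor (a \to \lnot \lnot b)) \leftrightarrow (d \lor \lnot e)) \lor d) \lor ((\lnot e \land a) \land b)).
(\lnot d \land f): α-rule — add \lnot d, f.
(((((c \lor (\lnot c \lor e)) \lor (a \to \lnot \lnot b)) \leftrightarrow (d \lor \lnot e)) \lor d) \lor ((\lnot e \land a) \land b)): β-rule — branch into ((((c \lor (\lnot c \lor e)) \lor (a \to \lnot \lnot b)) \leftrightarrow (d \lor \lnot e)) \lor d)  //  ((\lnot e \land a) \land b).
  branch 1 (add ((((c \lor (\lnot c \lor e)) \lor (a \to \lnot \lnot b)) \leftrightarrow (d \lor \lnot e)) \lor d)):
    ((((c \lor (\lnot c \lor e)) \lor (a \to \lnot \lnot b)) \leftrightarrow (d \lor \lnot e)) \lor d): β-rule — branch into (((c \lor (\lnot c \lor e)) \lor (a \to \lnot \lnot b)) \leftrightarrow (d \lor \lnot e))  //  d.
      branch 1.1 (add (((c \lor (\lnot c \lor e)) \lor (a \to \lnot \lnot b)) \leftrightarrow (d \lor \lnot e))):
        (((c \lor (\lnot c \lor e)) \lor (a \to \lnot \lnot b)) \leftrightarrow (d \lor \lnot e)): β-rule — branch into ((c \lor (\lnot c \lor e)) \lor (a \to \lnot \lnot b)), (d \lor \lnot e)  //  \lnot ((c \lor (\lnot c \lor e)) \lor (a \to \lnot \lnot b)), \lnot (d \lor \lnot e).
          branch 1.1.1 (add ((c \lor (\lnot c \lor e)) \lor (a \to \lnot \lnot b)), (d \lor \lnot e)):
            ((c \lor (\lnot c \lor e)) \lor (a \to \lnot \lnot b)): β-rule — branch into (c \lor (\lnot c \lor e))  //  (a \to \lnot \lnot b).
              branch 1.1.1.1 (add (c \lor (\lnot c \lor e))):
                (d \lor \lnot e): β-rule — branch into d  //  \lnot e.
                  branch 1.1.1.1.1 (add d):
                    × closes — contains both d and \lnot d.
                  branch 1.1.1.1.2 (add \lnot e):
                    (c \lor (\lnot c \lor e)): β-rule — branch into c  //  (\lnot c \lor e).
                      branch 1.1.1.1.2.1 (add c):
                        ○ open, literals {c=T, d=F, e=F, f=T}.
                      branch 1.1.1.1.2.2 (add (\lnot c \lor e)):
                        (\lnot c \lor e): β-rule — branch into \lnot c  //  e.
                          branch 1.1.1.1.2.2.1 (add \lnot c):
                            ○ open, literals {c=F, d=F, e=F, f=T}.
                          branch 1.1.1.1.2.2.2 (add e):
                            × closes — contains both e and \lnot e.
              branch 1.1.1.2 (add (a \to \lnot \lnot b)):
                (d \lor \lnot e): β-rule — branch into d  //  \lnot e.
                  branch 1.1.1.2.1 (add d):
                    × closes — contains both d and \lnot d.
                  branch 1.1.1.2.2 (add \lnot e):
                    (a \to \lnot \lnot b): β-rule — branch into \lnot a  //  \lnot \lnot b.
                      branch 1.1.1.2.2.1 (add \lnot a):
                        ○ open, literals {a=F, d=F, e=F, f=T}.
                      branch 1.1.1.2.2.2 (add \lnot \lnot b):
                        \lnot \lnot b: drop double negation, giving b.
                        ○ open, literals {b=T, d=F, e=F, f=T}.
          branch 1.1.2 (add \lnot ((c \lor (\lnot c \lor e)) \lor (a \to \lnot \lnot b)), \lnot (d \lor \lnot e)):
            \lnot ((c \lor (\lnot c \lor e)) \lor (a \to \lnot \lnot b)): α-rule — add \lnot (c \lor (\lnot c \lor e)), \lnot (a \to \lnot \lnot b).
            \lnot (d \lor \lnot e): α-rule — add \lnot d, \lnot \lnot e.
            \lnot (c \lor (\lnot c \lor e)): α-rule — add \lnot c, \lnot (\lnot c \lor e).
            \lnot (a \to \lnot \lnot b): α-rule — add a, \lnot \lnot \lnot b.
            \lnot (\lnot c \lor e): α-rule — add \lnot \lnot c, \lnot e.
            × closes — contains both c and \lnot c.
      branch 1.2 (add d):
        × closes — contains both d and \lnot d.
  branch 2 (add ((\lnot e \land a) \land b)):
    ((\lnot e \land a) \land b): α-rule — add (\lnot e \land a), b.
    (\lnot e \land a): α-rule — add \lnot e, a.
    ○ open, literals {a=T, b=T, d=F, e=F, f=T}.
5 branches closed, 5 open.
Each open branch fixes some atoms; the unmentioned ones are free. Counting distinct full assignments: branch {c=T, d=F, e=F, f=T} (a, b) contributes 4 new; branch {c=F, d=F, e=F, f=T} (a, b) contributes 4 new; branch {a=F, d=F, e=F, f=T} (b, c) contributes 0 new; branch {b=T, d=F, e=F, f=T} (a, c) contributes 0 new; branch {a=T, b=T, d=F, e=F, f=T} (c) contributes 0 new. Total: 8.

8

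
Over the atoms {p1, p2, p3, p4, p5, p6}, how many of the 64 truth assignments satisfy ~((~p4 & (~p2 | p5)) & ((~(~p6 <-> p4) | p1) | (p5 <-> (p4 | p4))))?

44

Initial set: {~((~p4 & (~p2 | p5)) & ((~(~p6 <-> p4) | p1) | (p5 <-> (p4 | p4))))}.
~((~p4 & (~p2 | p5)) & ((~(~p6 <-> p4) | p1) | (p5 <-> (p4 | p4)))): β-rule — branch into ~(~p4 & (~p2 | p5))  //  ~((~(~p6 <-> p4) | p1) | (p5 <-> (p4 | p4))).
  branch 1 (add ~(~p4 & (~p2 | p5))):
    ~(~p4 & (~p2 | p5)): β-rule — branch into ~~p4  //  ~(~p2 | p5).
      branch 1.1 (add ~~p4):
        ○ open, literals {p4=true}.
      branch 1.2 (add ~(~p2 | p5)):
        ~(~p2 | p5): α-rule — add ~~p2, ~p5.
        ○ open, literals {p2=true, p5=false}.
  branch 2 (add ~((~(~p6 <-> p4) | p1) | (p5 <-> (p4 | p4)))):
    ~((~(~p6 <-> p4) | p1) | (p5 <-> (p4 | p4))): α-rule — add ~(~(~p6 <-> p4) | p1), ~(p5 <-> (p4 | p4)).
    ~(~(~p6 <-> p4) | p1): α-rule — add ~~(~p6 <-> p4), ~p1.
    ~(p5 <-> (p4 | p4)): β-rule — branch into p5, ~(p4 | p4)  //  ~p5, (p4 | p4).
      branch 2.1 (add p5, ~(p4 | p4)):
        ~(p4 | p4): α-rule — add ~p4, ~p4.
        ~~(~p6 <-> p4): β-rule — branch into ~p6, p4  //  ~~p6, ~p4.
          branch 2.1.1 (add ~p6, p4):
            × closes — contains both p4 and ~p4.
          branch 2.1.2 (add ~~p6, ~p4):
            ○ open, literals {p1=false, p4=false, p5=true, p6=true}.
      branch 2.2 (add ~p5, (p4 | p4)):
        ~~(~p6 <-> p4): β-rule — branch into ~p6, p4  //  ~~p6, ~p4.
          branch 2.2.1 (add ~p6, p4):
            (p4 | p4): β-rule — branch into p4  //  p4.
              branch 2.2.1.1 (add p4):
                ○ open, literals {p1=false, p4=true, p5=false, p6=false}.
              branch 2.2.1.2 (add p4):
                ○ open, literals {p1=false, p4=true, p5=false, p6=false}.
          branch 2.2.2 (add ~~p6, ~p4):
            (p4 | p4): β-rule — branch into p4  //  p4.
              branch 2.2.2.1 (add p4):
                × closes — contains both p4 and ~p4.
              branch 2.2.2.2 (add p4):
                × closes — contains both p4 and ~p4.
3 branches closed, 5 open.
Each open branch fixes some atoms; the unmentioned ones are free. Counting distinct full assignments: branch {p4=true} (p1, p2, p3, p5, p6) contributes 32 new; branch {p2=true, p5=false} (p1, p3, p4, p6) contributes 8 new; branch {p1=false, p4=false, p5=true, p6=true} (p2, p3) contributes 4 new; branch {p1=false, p4=true, p5=false, p6=false} (p2, p3) contributes 0 new; branch {p1=false, p4=true, p5=false, p6=false} (p2, p3) contributes 0 new. Total: 44.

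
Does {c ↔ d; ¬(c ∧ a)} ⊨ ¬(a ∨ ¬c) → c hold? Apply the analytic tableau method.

Yes

Initial set: {(c ↔ d); ¬(c ∧ a); ¬(¬(a ∨ ¬c) → c)}.
¬(¬(a ∨ ¬c) → c): α-rule — add ¬(a ∨ ¬c), ¬c.
¬(a ∨ ¬c): α-rule — add ¬a, ¬¬c.
× closes — contains both c and ¬c.
All 1 branch closes.
Every branch closed, so the premises entail the conclusion.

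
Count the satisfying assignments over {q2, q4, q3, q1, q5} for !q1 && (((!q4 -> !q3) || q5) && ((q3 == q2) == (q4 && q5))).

Initial set: {T (!q1 && (((!q4 -> !q3) || q5) && ((q3 == q2) == (q4 && q5))))}.
T (!q1 && (((!q4 -> !q3) || q5) && ((q3 == q2) == (q4 && q5)))): α-rule — add T !q1, T (((!q4 -> !q3) || q5) && ((q3 == q2) == (q4 && q5))).
T (((!q4 -> !q3) || q5) && ((q3 == q2) == (q4 && q5))): α-rule — add T ((!q4 -> !q3) || q5), T ((q3 == q2) == (q4 && q5)).
T ((!q4 -> !q3) || q5): β-rule — branch into T (!q4 -> !q3)  //  T q5.
  branch 1 (add T (!q4 -> !q3)):
    T ((q3 == q2) == (q4 && q5)): β-rule — branch into T (q3 == q2), T (q4 && q5)  //  F (q3 == q2), F (q4 && q5).
      branch 1.1 (add T (q3 == q2), T (q4 && q5)):
        T (q4 && q5): α-rule — add T q4, T q5.
        T (!q4 -> !q3): β-rule — branch into F !q4  //  T !q3.
          branch 1.1.1 (add F !q4):
            T (q3 == q2): β-rule — branch into T q3, T q2  //  F q3, F q2.
              branch 1.1.1.1 (add T q3, T q2):
                ○ open, literals {q1=false, q2=true, q3=true, q4=true, q5=true}.
              branch 1.1.1.2 (add F q3, F q2):
                ○ open, literals {q1=false, q2=false, q3=false, q4=true, q5=true}.
          branch 1.1.2 (add T !q3):
            T (q3 == q2): β-rule — branch into T q3, T q2  //  F q3, F q2.
              branch 1.1.2.1 (add T q3, T q2):
                × closes — contains both q3 and !q3.
              branch 1.1.2.2 (add F q3, F q2):
                ○ open, literals {q1=false, q2=false, q3=false, q4=true, q5=true}.
      branch 1.2 (add F (q3 == q2), F (q4 && q5)):
        T (!q4 -> !q3): β-rule — branch into F !q4  //  T !q3.
          branch 1.2.1 (add F !q4):
            F (q3 == q2): β-rule — branch into T q3, F q2  //  F q3, T q2.
              branch 1.2.1.1 (add T q3, F q2):
                F (q4 && q5): β-rule — branch into F q4  //  F q5.
                  branch 1.2.1.1.1 (add F q4):
                    × closes — contains both q4 and !q4.
                  branch 1.2.1.1.2 (add F q5):
                    ○ open, literals {q1=false, q2=false, q3=true, q4=true, q5=false}.
              branch 1.2.1.2 (add F q3, T q2):
                F (q4 && q5): β-rule — branch into F q4  //  F q5.
                  branch 1.2.1.2.1 (add F q4):
                    × closes — contains both q4 and !q4.
                  branch 1.2.1.2.2 (add F q5):
                    ○ open, literals {q1=false, q2=true, q3=false, q4=true, q5=false}.
          branch 1.2.2 (add T !q3):
            F (q3 == q2): β-rule — branch into T q3, F q2  //  F q3, T q2.
              branch 1.2.2.1 (add T q3, F q2):
                × closes — contains both q3 and !q3.
              branch 1.2.2.2 (add F q3, T q2):
                F (q4 && q5): β-rule — branch into F q4  //  F q5.
                  branch 1.2.2.2.1 (add F q4):
                    ○ open, literals {q1=false, q2=true, q3=false, q4=false}.
                  branch 1.2.2.2.2 (add F q5):
                    ○ open, literals {q1=false, q2=true, q3=false, q5=false}.
  branch 2 (add T q5):
    T ((q3 == q2) == (q4 && q5)): β-rule — branch into T (q3 == q2), T (q4 && q5)  //  F (q3 == q2), F (q4 && q5).
      branch 2.1 (add T (q3 == q2), T (q4 && q5)):
        T (q4 && q5): α-rule — add T q4, T q5.
        T (q3 == q2): β-rule — branch into T q3, T q2  //  F q3, F q2.
          branch 2.1.1 (add T q3, T q2):
            ○ open, literals {q1=false, q2=true, q3=true, q4=true, q5=true}.
          branch 2.1.2 (add F q3, F q2):
            ○ open, literals {q1=false, q2=false, q3=false, q4=true, q5=true}.
      branch 2.2 (add F (q3 == q2), F (q4 && q5)):
        F (q3 == q2): β-rule — branch into T q3, F q2  //  F q3, T q2.
          branch 2.2.1 (add T q3, F q2):
            F (q4 && q5): β-rule — branch into F q4  //  F q5.
              branch 2.2.1.1 (add F q4):
                ○ open, literals {q1=false, q2=false, q3=true, q4=false, q5=true}.
              branch 2.2.1.2 (add F q5):
                × closes — contains both q5 and !q5.
          branch 2.2.2 (add F q3, T q2):
            F (q4 && q5): β-rule — branch into F q4  //  F q5.
              branch 2.2.2.1 (add F q4):
                ○ open, literals {q1=false, q2=true, q3=false, q4=false, q5=true}.
              branch 2.2.2.2 (add F q5):
                × closes — contains both q5 and !q5.
6 branches closed, 11 open.
Each open branch fixes some atoms; the unmentioned ones are free. Counting distinct full assignments: branch {q1=false, q2=true, q3=true, q4=true, q5=true} (none free) contributes 1 new; branch {q1=false, q2=false, q3=false, q4=true, q5=true} (none free) contributes 1 new; branch {q1=false, q2=false, q3=false, q4=true, q5=true} (none free) contributes 0 new; branch {q1=false, q2=false, q3=true, q4=true, q5=false} (none free) contributes 1 new; branch {q1=false, q2=true, q3=false, q4=true, q5=false} (none free) contributes 1 new; branch {q1=false, q2=true, q3=false, q4=false} (q5) contributes 2 new; branch {q1=false, q2=true, q3=false, q5=false} (q4) contributes 0 new; branch {q1=false, q2=true, q3=true, q4=true, q5=true} (none free) contributes 0 new; branch {q1=false, q2=false, q3=false, q4=true, q5=true} (none free) contributes 0 new; branch {q1=false, q2=false, q3=true, q4=false, q5=true} (none free) contributes 1 new; branch {q1=false, q2=true, q3=false, q4=false, q5=true} (none free) contributes 0 new. Total: 7.

7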